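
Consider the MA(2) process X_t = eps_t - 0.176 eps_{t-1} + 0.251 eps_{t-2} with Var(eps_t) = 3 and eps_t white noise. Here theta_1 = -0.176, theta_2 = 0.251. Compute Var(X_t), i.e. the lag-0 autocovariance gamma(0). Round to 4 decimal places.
\gamma(0) = 3.2819

For an MA(q) process X_t = eps_t + sum_i theta_i eps_{t-i} with
Var(eps_t) = sigma^2, the variance is
  gamma(0) = sigma^2 * (1 + sum_i theta_i^2).
  sum_i theta_i^2 = (-0.176)^2 + (0.251)^2 = 0.030976 + 0.063001 = 0.093977.
  gamma(0) = 3 * (1 + 0.093977) = 3 * 1.093977 = 3.281931, which rounds to 3.2819.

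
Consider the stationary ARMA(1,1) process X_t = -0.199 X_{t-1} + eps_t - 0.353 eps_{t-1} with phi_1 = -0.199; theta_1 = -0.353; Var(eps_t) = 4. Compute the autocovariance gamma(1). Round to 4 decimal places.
\gamma(1) = -2.4605

Multiply the model equation by X_{t-k} and take expectations. With theta_0 = psi_0 = 1 and psi_j the MA(infinity) weights, this gives
  gamma(k) - sum_i phi_i gamma(k-i) = c_k,
  c_k = sigma^2 * sum_{j=k..q} theta_j psi_{j-k}   (c_k = 0 for k > q),
using gamma(-m) = gamma(m).
psi-weights needed (psi_j = theta_j + sum_i phi_i psi_{j-i}):
  psi_1 = theta_1 + phi_1 = -0.353 + (-0.199) = -0.552
Right-hand sides:
  c_0 = sigma^2 (1 + theta_1 psi_1) = 4 * (1 + (-0.353)(-0.552)) = 4 * 1.194856 = 4.779424
  c_1 = sigma^2 theta_1 = 4 * (-0.353) = -1.412
  c_2 = 0
Equations for k = 0 and k = 1 (AR order 1):
  gamma(0) = phi_1 gamma(1) + c_0
  gamma(1) = phi_1 gamma(0) + c_1
Substituting the second into the first: gamma(0) (1 - phi_1^2) = c_0 + phi_1 c_1, so
  gamma(0) = (c_0 + phi_1 c_1) / (1 - phi_1^2) = (4.779424 + (-0.199)(-1.412)) / (1 - (-0.199)^2) = 5.060412 / 0.960399 = 5.269073.
  gamma(1) = phi_1 gamma(0) + c_1 = (-0.199)(5.269073) + (-1.412) = -2.460545.
Therefore gamma(1) = -2.4605 (to 4 decimal places).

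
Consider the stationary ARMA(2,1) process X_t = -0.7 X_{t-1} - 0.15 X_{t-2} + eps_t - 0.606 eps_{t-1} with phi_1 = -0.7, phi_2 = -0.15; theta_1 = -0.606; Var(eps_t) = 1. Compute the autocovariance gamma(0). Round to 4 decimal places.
\gamma(0) = 3.4209

Multiply the model equation by X_{t-k} and take expectations. With theta_0 = psi_0 = 1 and psi_j the MA(infinity) weights, this gives
  gamma(k) - sum_i phi_i gamma(k-i) = c_k,
  c_k = sigma^2 * sum_{j=k..q} theta_j psi_{j-k}   (c_k = 0 for k > q),
using gamma(-m) = gamma(m).
psi-weights needed (psi_j = theta_j + sum_i phi_i psi_{j-i}):
  psi_1 = theta_1 + phi_1 = -0.606 + (-0.7) = -1.306
Right-hand sides:
  c_0 = sigma^2 (1 + theta_1 psi_1) = 1 * (1 + (-0.606)(-1.306)) = 1 * 1.791436 = 1.791436
  c_1 = sigma^2 theta_1 = 1 * (-0.606) = -0.606
  c_2 = 0
Equations for k = 0, 1, 2 (AR order 2, c_2 = 0):
  (E0) gamma(0) = phi_1 gamma(1) + phi_2 gamma(2) + c_0
  (E1) gamma(1) = phi_1 gamma(0) + phi_2 gamma(1) + c_1
  (E2) gamma(2) = phi_1 gamma(1) + phi_2 gamma(0)
From (E1): gamma(1) = A gamma(0) + B with
  A = phi_1 / (1 - phi_2) = -0.7 / 1.15 = -0.608696,   B = c_1 / (1 - phi_2) = -0.606 / 1.15 = -0.526957.
Insert (E2) into (E0): gamma(0) (1 - phi_2^2) = phi_1 (1 + phi_2) gamma(1) + c_0.
  phi_1 (1 + phi_2) = (-0.7)(0.85) = -0.595,   1 - phi_2^2 = 0.9775.
Replace gamma(1) by A gamma(0) + B and collect gamma(0):
  gamma(0) [0.9775 - (-0.595)(-0.608696)] = (-0.595)(-0.526957) + 1.791436
  gamma(0) * 0.615326 = 2.104975
  gamma(0) = 2.104975 / 0.615326 = 3.42091.
Therefore gamma(0) = 3.4209 (to 4 decimal places).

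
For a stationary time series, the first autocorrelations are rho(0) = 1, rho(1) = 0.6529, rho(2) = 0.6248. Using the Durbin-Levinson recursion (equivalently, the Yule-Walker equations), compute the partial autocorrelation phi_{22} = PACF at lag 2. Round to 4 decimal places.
\phi_{22} = 0.3460

The PACF at lag k is phi_{kk}, the last component of the solution
to the Yule-Walker system G_k phi = r_k where
  (G_k)_{ij} = rho(|i - j|), (r_k)_i = rho(i), i,j = 1..k.
Equivalently, Durbin-Levinson gives phi_{kk} iteratively:
  phi_{11} = rho(1)
  phi_{kk} = [rho(k) - sum_{j=1..k-1} phi_{k-1,j} rho(k-j)]
            / [1 - sum_{j=1..k-1} phi_{k-1,j} rho(j)],
  phi_{k,j} = phi_{k-1,j} - phi_{kk} phi_{k-1,k-j},  j = 1..k-1.
Step k = 1:
  phi_11 = rho(1) = 0.6529.
Step k = 2:
  phi_22 = [rho(2) - phi_11 rho(1)] / [1 - phi_11 rho(1)] = [0.6248 - (0.6529)(0.6529)] / [1 - (0.6529)(0.6529)]
         = 0.19852159 / 0.57372159 = 0.346.
Therefore phi_{22} = 0.3460.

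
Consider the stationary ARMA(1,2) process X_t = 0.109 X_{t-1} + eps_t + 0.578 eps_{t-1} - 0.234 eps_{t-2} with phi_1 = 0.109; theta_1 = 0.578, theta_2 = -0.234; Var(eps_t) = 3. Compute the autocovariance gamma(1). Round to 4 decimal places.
\gamma(1) = 1.7414

Multiply the model equation by X_{t-k} and take expectations. With theta_0 = psi_0 = 1 and psi_j the MA(infinity) weights, this gives
  gamma(k) - sum_i phi_i gamma(k-i) = c_k,
  c_k = sigma^2 * sum_{j=k..q} theta_j psi_{j-k}   (c_k = 0 for k > q),
using gamma(-m) = gamma(m).
psi-weights needed (psi_j = theta_j + sum_i phi_i psi_{j-i}):
  psi_1 = theta_1 + phi_1 = 0.578 + (0.109) = 0.687
  psi_2 = theta_2 + phi_1 psi_1 = -0.234 + (0.109)(0.687) = -0.159117
Right-hand sides:
  c_0 = sigma^2 (1 + theta_1 psi_1 + theta_2 psi_2) = 3 * (1 + (0.578)(0.687) + (-0.234)(-0.159117)) = 3 * 1.434319 = 4.302958
  c_1 = sigma^2 (theta_1 + theta_2 psi_1) = 3 * (0.578 + (-0.234)(0.687)) = 1.251726
  c_2 = sigma^2 theta_2 = 3 * (-0.234) = -0.702
Equations for k = 0 and k = 1 (AR order 1):
  gamma(0) = phi_1 gamma(1) + c_0
  gamma(1) = phi_1 gamma(0) + c_1
Substituting the second into the first: gamma(0) (1 - phi_1^2) = c_0 + phi_1 c_1, so
  gamma(0) = (c_0 + phi_1 c_1) / (1 - phi_1^2) = (4.302958 + (0.109)(1.251726)) / (1 - (0.109)^2) = 4.439396 / 0.988119 = 4.492775.
  gamma(1) = phi_1 gamma(0) + c_1 = (0.109)(4.492775) + (1.251726) = 1.741438.
Therefore gamma(1) = 1.7414 (to 4 decimal places).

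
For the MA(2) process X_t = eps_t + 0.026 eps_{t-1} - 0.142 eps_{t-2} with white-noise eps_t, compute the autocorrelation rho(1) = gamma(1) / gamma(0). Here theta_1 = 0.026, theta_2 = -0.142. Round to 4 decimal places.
\rho(1) = 0.0219

For an MA(q) process with theta_0 = 1, the autocovariance is
  gamma(k) = sigma^2 * sum_{i=0..q-k} theta_i * theta_{i+k},
and rho(k) = gamma(k) / gamma(0). Sigma^2 cancels.
  numerator   = (1)*(0.026) + (0.026)*(-0.142) = 0.022308.
  denominator = (1)^2 + (0.026)^2 + (-0.142)^2 = 1.02084.
  rho(1) = 0.022308 / 1.02084 = 0.0219.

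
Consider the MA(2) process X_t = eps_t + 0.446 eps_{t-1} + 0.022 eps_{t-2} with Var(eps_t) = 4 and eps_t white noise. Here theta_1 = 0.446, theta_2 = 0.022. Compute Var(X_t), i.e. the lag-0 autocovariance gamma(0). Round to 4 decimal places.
\gamma(0) = 4.7976

For an MA(q) process X_t = eps_t + sum_i theta_i eps_{t-i} with
Var(eps_t) = sigma^2, the variance is
  gamma(0) = sigma^2 * (1 + sum_i theta_i^2).
  sum_i theta_i^2 = (0.446)^2 + (0.022)^2 = 0.198916 + 0.000484 = 0.1994.
  gamma(0) = 4 * (1 + 0.1994) = 4 * 1.1994 = 4.7976.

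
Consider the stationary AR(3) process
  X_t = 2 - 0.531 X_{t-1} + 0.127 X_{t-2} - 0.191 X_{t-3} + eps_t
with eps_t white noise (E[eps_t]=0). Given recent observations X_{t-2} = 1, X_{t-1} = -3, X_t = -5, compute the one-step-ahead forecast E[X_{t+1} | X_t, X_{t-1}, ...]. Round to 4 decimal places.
E[X_{t+1} \mid \mathcal F_t] = 4.0830

For an AR(p) model X_t = c + sum_i phi_i X_{t-i} + eps_t, the
one-step-ahead conditional mean is
  E[X_{t+1} | X_t, ...] = c + sum_i phi_i X_{t+1-i}.
Substitute known values:
  E[X_{t+1} | ...] = 2 + (-0.531) * (-5) + (0.127) * (-3) + (-0.191) * (1)
                   = 4.0830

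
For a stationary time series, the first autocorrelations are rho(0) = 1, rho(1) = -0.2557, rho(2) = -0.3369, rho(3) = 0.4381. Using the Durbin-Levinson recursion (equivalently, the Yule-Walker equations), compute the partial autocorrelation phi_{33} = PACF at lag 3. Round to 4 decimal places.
\phi_{33} = 0.2690

The PACF at lag k is phi_{kk}, the last component of the solution
to the Yule-Walker system G_k phi = r_k where
  (G_k)_{ij} = rho(|i - j|), (r_k)_i = rho(i), i,j = 1..k.
Equivalently, Durbin-Levinson gives phi_{kk} iteratively:
  phi_{11} = rho(1)
  phi_{kk} = [rho(k) - sum_{j=1..k-1} phi_{k-1,j} rho(k-j)]
            / [1 - sum_{j=1..k-1} phi_{k-1,j} rho(j)],
  phi_{k,j} = phi_{k-1,j} - phi_{kk} phi_{k-1,k-j},  j = 1..k-1.
Step k = 1:
  phi_11 = rho(1) = -0.2557.
Step k = 2:
  phi_22 = [rho(2) - phi_11 rho(1)] / [1 - phi_11 rho(1)] = [-0.3369 - (-0.2557)(-0.2557)] / [1 - (-0.2557)(-0.2557)]
         = -0.40228249 / 0.93461751 = -0.430425.
  Update: phi_21 = phi_11 - phi_22 phi_11 = -0.2557 - (-0.430425)(-0.2557) = -0.36576.
Step k = 3:
  phi_33 = [rho(3) - phi_21 rho(2) - phi_22 rho(1)] / [1 - phi_21 rho(1) - phi_22 rho(2)]
    numerator   = 0.4381 - (-0.36576)(-0.3369) - (-0.430425)(-0.2557) = 0.20481599
    denominator = 1 - (-0.36576)(-0.2557) - (-0.430425)(-0.3369) = 0.76146518
  phi_33 = 0.20481599 / 0.76146518 = 0.269.
Therefore phi_{33} = 0.2690.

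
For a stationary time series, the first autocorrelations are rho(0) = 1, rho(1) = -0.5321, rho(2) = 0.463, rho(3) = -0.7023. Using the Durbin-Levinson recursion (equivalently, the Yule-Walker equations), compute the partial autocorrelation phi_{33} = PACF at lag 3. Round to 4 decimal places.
\phi_{33} = -0.5720

The PACF at lag k is phi_{kk}, the last component of the solution
to the Yule-Walker system G_k phi = r_k where
  (G_k)_{ij} = rho(|i - j|), (r_k)_i = rho(i), i,j = 1..k.
Equivalently, Durbin-Levinson gives phi_{kk} iteratively:
  phi_{11} = rho(1)
  phi_{kk} = [rho(k) - sum_{j=1..k-1} phi_{k-1,j} rho(k-j)]
            / [1 - sum_{j=1..k-1} phi_{k-1,j} rho(j)],
  phi_{k,j} = phi_{k-1,j} - phi_{kk} phi_{k-1,k-j},  j = 1..k-1.
Step k = 1:
  phi_11 = rho(1) = -0.5321.
Step k = 2:
  phi_22 = [rho(2) - phi_11 rho(1)] / [1 - phi_11 rho(1)] = [0.463 - (-0.5321)(-0.5321)] / [1 - (-0.5321)(-0.5321)]
         = 0.17986959 / 0.71686959 = 0.25091.
  Update: phi_21 = phi_11 - phi_22 phi_11 = -0.5321 - (0.25091)(-0.5321) = -0.398591.
Step k = 3:
  phi_33 = [rho(3) - phi_21 rho(2) - phi_22 rho(1)] / [1 - phi_21 rho(1) - phi_22 rho(2)]
    numerator   = -0.7023 - (-0.398591)(0.463) - (0.25091)(-0.5321) = -0.38424332
    denominator = 1 - (-0.398591)(-0.5321) - (0.25091)(0.463) = 0.67173855
  phi_33 = -0.38424332 / 0.67173855 = -0.572.
Therefore phi_{33} = -0.5720.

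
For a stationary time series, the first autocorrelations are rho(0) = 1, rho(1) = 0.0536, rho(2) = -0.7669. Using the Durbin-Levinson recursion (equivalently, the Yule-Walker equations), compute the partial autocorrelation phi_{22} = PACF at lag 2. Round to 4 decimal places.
\phi_{22} = -0.7720

The PACF at lag k is phi_{kk}, the last component of the solution
to the Yule-Walker system G_k phi = r_k where
  (G_k)_{ij} = rho(|i - j|), (r_k)_i = rho(i), i,j = 1..k.
Equivalently, Durbin-Levinson gives phi_{kk} iteratively:
  phi_{11} = rho(1)
  phi_{kk} = [rho(k) - sum_{j=1..k-1} phi_{k-1,j} rho(k-j)]
            / [1 - sum_{j=1..k-1} phi_{k-1,j} rho(j)],
  phi_{k,j} = phi_{k-1,j} - phi_{kk} phi_{k-1,k-j},  j = 1..k-1.
Step k = 1:
  phi_11 = rho(1) = 0.0536.
Step k = 2:
  phi_22 = [rho(2) - phi_11 rho(1)] / [1 - phi_11 rho(1)] = [-0.7669 - (0.0536)(0.0536)] / [1 - (0.0536)(0.0536)]
         = -0.76977296 / 0.99712704 = -0.772.
Therefore phi_{22} = -0.7720.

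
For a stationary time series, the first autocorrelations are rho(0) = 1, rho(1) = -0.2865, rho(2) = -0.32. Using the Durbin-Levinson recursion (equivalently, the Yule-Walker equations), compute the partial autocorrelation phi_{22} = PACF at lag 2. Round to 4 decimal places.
\phi_{22} = -0.4380

The PACF at lag k is phi_{kk}, the last component of the solution
to the Yule-Walker system G_k phi = r_k where
  (G_k)_{ij} = rho(|i - j|), (r_k)_i = rho(i), i,j = 1..k.
Equivalently, Durbin-Levinson gives phi_{kk} iteratively:
  phi_{11} = rho(1)
  phi_{kk} = [rho(k) - sum_{j=1..k-1} phi_{k-1,j} rho(k-j)]
            / [1 - sum_{j=1..k-1} phi_{k-1,j} rho(j)],
  phi_{k,j} = phi_{k-1,j} - phi_{kk} phi_{k-1,k-j},  j = 1..k-1.
Step k = 1:
  phi_11 = rho(1) = -0.2865.
Step k = 2:
  phi_22 = [rho(2) - phi_11 rho(1)] / [1 - phi_11 rho(1)] = [-0.32 - (-0.2865)(-0.2865)] / [1 - (-0.2865)(-0.2865)]
         = -0.40208225 / 0.91791775 = -0.438.
Therefore phi_{22} = -0.4380.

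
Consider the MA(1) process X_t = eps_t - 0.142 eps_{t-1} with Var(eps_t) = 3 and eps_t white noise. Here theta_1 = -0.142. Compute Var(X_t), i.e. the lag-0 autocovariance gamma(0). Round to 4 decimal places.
\gamma(0) = 3.0605

For an MA(q) process X_t = eps_t + sum_i theta_i eps_{t-i} with
Var(eps_t) = sigma^2, the variance is
  gamma(0) = sigma^2 * (1 + sum_i theta_i^2).
  sum_i theta_i^2 = (-0.142)^2 = 0.020164.
  gamma(0) = 3 * (1 + 0.020164) = 3 * 1.020164 = 3.060492, which rounds to 3.0605.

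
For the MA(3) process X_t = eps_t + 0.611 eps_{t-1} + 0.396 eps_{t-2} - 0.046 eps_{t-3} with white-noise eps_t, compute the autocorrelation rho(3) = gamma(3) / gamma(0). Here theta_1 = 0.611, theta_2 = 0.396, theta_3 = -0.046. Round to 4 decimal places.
\rho(3) = -0.0300

For an MA(q) process with theta_0 = 1, the autocovariance is
  gamma(k) = sigma^2 * sum_{i=0..q-k} theta_i * theta_{i+k},
and rho(k) = gamma(k) / gamma(0). Sigma^2 cancels.
  numerator   = (1)*(-0.046) = -0.046.
  denominator = (1)^2 + (0.611)^2 + (0.396)^2 + (-0.046)^2 = 1.532253.
  rho(3) = -0.046 / 1.532253 = -0.0300.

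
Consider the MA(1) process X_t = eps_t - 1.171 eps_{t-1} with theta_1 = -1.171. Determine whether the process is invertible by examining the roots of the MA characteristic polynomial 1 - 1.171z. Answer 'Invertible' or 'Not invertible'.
\text{Not invertible}

The MA(q) characteristic polynomial is P(z) = 1 - 1.171z.
Invertibility requires all roots to lie outside the unit circle, i.e. |z| > 1 for every root.
This is linear in z: 1 + (-1.171) z = 0  =>  z = -1/(-1.171) = 0.853971,  |z| = 0.853971.
Moduli of all roots: 0.8540.
All moduli strictly greater than 1? No.
Verdict: Not invertible.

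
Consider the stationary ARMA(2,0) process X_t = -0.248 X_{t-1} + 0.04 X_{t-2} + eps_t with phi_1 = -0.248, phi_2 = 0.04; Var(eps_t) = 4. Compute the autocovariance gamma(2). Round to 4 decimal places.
\gamma(2) = 0.4467

Multiply the model equation by X_{t-k} and take expectations. With theta_0 = psi_0 = 1 and psi_j the MA(infinity) weights, this gives
  gamma(k) - sum_i phi_i gamma(k-i) = c_k,
  c_k = sigma^2 * sum_{j=k..q} theta_j psi_{j-k}   (c_k = 0 for k > q),
using gamma(-m) = gamma(m).
Pure AR (q = 0): c_0 = sigma^2 = 4, c_k = 0 for k >= 1.
Equations for k = 0, 1, 2 (AR order 2, c_2 = 0):
  (E0) gamma(0) = phi_1 gamma(1) + phi_2 gamma(2) + c_0
  (E1) gamma(1) = phi_1 gamma(0) + phi_2 gamma(1) + c_1
  (E2) gamma(2) = phi_1 gamma(1) + phi_2 gamma(0)
From (E1): gamma(1) = A gamma(0) + B with
  A = phi_1 / (1 - phi_2) = -0.248 / 0.96 = -0.258333,   B = c_1 / (1 - phi_2) = 0 / 0.96 = 0.
Insert (E2) into (E0): gamma(0) (1 - phi_2^2) = phi_1 (1 + phi_2) gamma(1) + c_0.
  phi_1 (1 + phi_2) = (-0.248)(1.04) = -0.25792,   1 - phi_2^2 = 0.9984.
Replace gamma(1) by A gamma(0) + B and collect gamma(0):
  gamma(0) [0.9984 - (-0.25792)(-0.258333)] = c_0 = 4
  gamma(0) * 0.931771 = 4
  gamma(0) = 4 / 0.931771 = 4.292902.
  gamma(1) = A gamma(0) = (-0.258333)(4.292902) = -1.109.
  gamma(2) = phi_1 gamma(1) + phi_2 gamma(0) = (-0.248)(-1.109) + (0.04)(4.292902) = 0.446748.
Therefore gamma(2) = 0.4467 (to 4 decimal places).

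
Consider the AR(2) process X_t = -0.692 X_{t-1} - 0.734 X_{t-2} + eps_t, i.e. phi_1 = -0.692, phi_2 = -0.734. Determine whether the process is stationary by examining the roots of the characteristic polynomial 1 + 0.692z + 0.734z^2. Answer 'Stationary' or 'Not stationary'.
\text{Stationary}

The AR(p) characteristic polynomial is P(z) = 1 + 0.692z + 0.734z^2.
Stationarity requires all roots to lie outside the unit circle, i.e. |z| > 1 for every root.
Set 1 + (0.692) z + (0.734) z^2 = 0, i.e. a z^2 + b z + c = 0 with a = 0.734, b = 0.692, c = 1.
Discriminant D = b^2 - 4ac = (0.692)^2 - 4*(0.734)*1 = 0.478864 - (2.936) = -2.457136.
D < 0, so the roots are the complex-conjugate pair z = (-b +/- i sqrt(-D)) / (2a) = -0.4714 +/- 1.0678i.
For a conjugate pair |z|^2 = z * conj(z) = (product of roots) = c/a = 1/(0.734) = 1.362398, so |z| = sqrt(1.362398) = 1.1672 for both roots.
Moduli of all roots: 1.1672, 1.1672.
All moduli strictly greater than 1? Yes.
Verdict: Stationary.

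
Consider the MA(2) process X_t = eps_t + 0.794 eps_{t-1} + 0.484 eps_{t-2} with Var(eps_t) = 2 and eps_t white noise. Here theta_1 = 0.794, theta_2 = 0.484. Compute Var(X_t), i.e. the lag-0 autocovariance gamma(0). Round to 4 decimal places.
\gamma(0) = 3.7294

For an MA(q) process X_t = eps_t + sum_i theta_i eps_{t-i} with
Var(eps_t) = sigma^2, the variance is
  gamma(0) = sigma^2 * (1 + sum_i theta_i^2).
  sum_i theta_i^2 = (0.794)^2 + (0.484)^2 = 0.630436 + 0.234256 = 0.864692.
  gamma(0) = 2 * (1 + 0.864692) = 2 * 1.864692 = 3.729384, which rounds to 3.7294.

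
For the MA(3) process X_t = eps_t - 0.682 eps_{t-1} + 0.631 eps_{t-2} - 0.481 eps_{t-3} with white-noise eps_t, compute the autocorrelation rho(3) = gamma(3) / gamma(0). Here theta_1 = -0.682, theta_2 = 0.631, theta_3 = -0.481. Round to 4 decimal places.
\rho(3) = -0.2296

For an MA(q) process with theta_0 = 1, the autocovariance is
  gamma(k) = sigma^2 * sum_{i=0..q-k} theta_i * theta_{i+k},
and rho(k) = gamma(k) / gamma(0). Sigma^2 cancels.
  numerator   = (1)*(-0.481) = -0.481.
  denominator = (1)^2 + (-0.682)^2 + (0.631)^2 + (-0.481)^2 = 2.094646.
  rho(3) = -0.481 / 2.094646 = -0.2296.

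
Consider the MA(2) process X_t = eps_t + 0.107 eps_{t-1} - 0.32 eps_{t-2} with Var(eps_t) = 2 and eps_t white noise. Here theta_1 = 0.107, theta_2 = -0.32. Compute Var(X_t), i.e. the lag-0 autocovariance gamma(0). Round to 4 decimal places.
\gamma(0) = 2.2277

For an MA(q) process X_t = eps_t + sum_i theta_i eps_{t-i} with
Var(eps_t) = sigma^2, the variance is
  gamma(0) = sigma^2 * (1 + sum_i theta_i^2).
  sum_i theta_i^2 = (0.107)^2 + (-0.32)^2 = 0.011449 + 0.1024 = 0.113849.
  gamma(0) = 2 * (1 + 0.113849) = 2 * 1.113849 = 2.227698, which rounds to 2.2277.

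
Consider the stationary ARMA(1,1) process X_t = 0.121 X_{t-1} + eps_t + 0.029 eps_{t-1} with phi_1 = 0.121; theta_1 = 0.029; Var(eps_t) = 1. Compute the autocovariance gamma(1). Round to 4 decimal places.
\gamma(1) = 0.1528

Multiply the model equation by X_{t-k} and take expectations. With theta_0 = psi_0 = 1 and psi_j the MA(infinity) weights, this gives
  gamma(k) - sum_i phi_i gamma(k-i) = c_k,
  c_k = sigma^2 * sum_{j=k..q} theta_j psi_{j-k}   (c_k = 0 for k > q),
using gamma(-m) = gamma(m).
psi-weights needed (psi_j = theta_j + sum_i phi_i psi_{j-i}):
  psi_1 = theta_1 + phi_1 = 0.029 + (0.121) = 0.15
Right-hand sides:
  c_0 = sigma^2 (1 + theta_1 psi_1) = 1 * (1 + (0.029)(0.15)) = 1 * 1.00435 = 1.00435
  c_1 = sigma^2 theta_1 = 1 * (0.029) = 0.029
  c_2 = 0
Equations for k = 0 and k = 1 (AR order 1):
  gamma(0) = phi_1 gamma(1) + c_0
  gamma(1) = phi_1 gamma(0) + c_1
Substituting the second into the first: gamma(0) (1 - phi_1^2) = c_0 + phi_1 c_1, so
  gamma(0) = (c_0 + phi_1 c_1) / (1 - phi_1^2) = (1.00435 + (0.121)(0.029)) / (1 - (0.121)^2) = 1.007859 / 0.985359 = 1.022834.
  gamma(1) = phi_1 gamma(0) + c_1 = (0.121)(1.022834) + (0.029) = 0.152763.
Therefore gamma(1) = 0.1528 (to 4 decimal places).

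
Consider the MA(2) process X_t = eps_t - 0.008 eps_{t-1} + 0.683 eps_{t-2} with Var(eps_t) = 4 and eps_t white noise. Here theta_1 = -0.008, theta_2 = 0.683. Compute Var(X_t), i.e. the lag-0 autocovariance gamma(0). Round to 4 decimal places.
\gamma(0) = 5.8662

For an MA(q) process X_t = eps_t + sum_i theta_i eps_{t-i} with
Var(eps_t) = sigma^2, the variance is
  gamma(0) = sigma^2 * (1 + sum_i theta_i^2).
  sum_i theta_i^2 = (-0.008)^2 + (0.683)^2 = 0.000064 + 0.466489 = 0.466553.
  gamma(0) = 4 * (1 + 0.466553) = 4 * 1.466553 = 5.866212, which rounds to 5.8662.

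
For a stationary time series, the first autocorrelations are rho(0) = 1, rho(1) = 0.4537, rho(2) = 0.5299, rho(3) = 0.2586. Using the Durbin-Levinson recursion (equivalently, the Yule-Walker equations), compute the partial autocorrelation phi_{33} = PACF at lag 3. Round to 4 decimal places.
\phi_{33} = -0.1040

The PACF at lag k is phi_{kk}, the last component of the solution
to the Yule-Walker system G_k phi = r_k where
  (G_k)_{ij} = rho(|i - j|), (r_k)_i = rho(i), i,j = 1..k.
Equivalently, Durbin-Levinson gives phi_{kk} iteratively:
  phi_{11} = rho(1)
  phi_{kk} = [rho(k) - sum_{j=1..k-1} phi_{k-1,j} rho(k-j)]
            / [1 - sum_{j=1..k-1} phi_{k-1,j} rho(j)],
  phi_{k,j} = phi_{k-1,j} - phi_{kk} phi_{k-1,k-j},  j = 1..k-1.
Step k = 1:
  phi_11 = rho(1) = 0.4537.
Step k = 2:
  phi_22 = [rho(2) - phi_11 rho(1)] / [1 - phi_11 rho(1)] = [0.5299 - (0.4537)(0.4537)] / [1 - (0.4537)(0.4537)]
         = 0.32405631 / 0.79415631 = 0.408051.
  Update: phi_21 = phi_11 - phi_22 phi_11 = 0.4537 - (0.408051)(0.4537) = 0.268567.
Step k = 3:
  phi_33 = [rho(3) - phi_21 rho(2) - phi_22 rho(1)] / [1 - phi_21 rho(1) - phi_22 rho(2)]
    numerator   = 0.2586 - (0.268567)(0.5299) - (0.408051)(0.4537) = -0.06884654
    denominator = 1 - (0.268567)(0.4537) - (0.408051)(0.5299) = 0.66192479
  phi_33 = -0.06884654 / 0.66192479 = -0.104.
Therefore phi_{33} = -0.1040.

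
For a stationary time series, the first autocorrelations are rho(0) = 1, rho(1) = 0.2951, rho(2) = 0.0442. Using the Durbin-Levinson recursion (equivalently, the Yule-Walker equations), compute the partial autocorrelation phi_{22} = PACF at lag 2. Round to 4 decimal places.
\phi_{22} = -0.0470

The PACF at lag k is phi_{kk}, the last component of the solution
to the Yule-Walker system G_k phi = r_k where
  (G_k)_{ij} = rho(|i - j|), (r_k)_i = rho(i), i,j = 1..k.
Equivalently, Durbin-Levinson gives phi_{kk} iteratively:
  phi_{11} = rho(1)
  phi_{kk} = [rho(k) - sum_{j=1..k-1} phi_{k-1,j} rho(k-j)]
            / [1 - sum_{j=1..k-1} phi_{k-1,j} rho(j)],
  phi_{k,j} = phi_{k-1,j} - phi_{kk} phi_{k-1,k-j},  j = 1..k-1.
Step k = 1:
  phi_11 = rho(1) = 0.2951.
Step k = 2:
  phi_22 = [rho(2) - phi_11 rho(1)] / [1 - phi_11 rho(1)] = [0.0442 - (0.2951)(0.2951)] / [1 - (0.2951)(0.2951)]
         = -0.04288401 / 0.91291599 = -0.047.
Therefore phi_{22} = -0.0470.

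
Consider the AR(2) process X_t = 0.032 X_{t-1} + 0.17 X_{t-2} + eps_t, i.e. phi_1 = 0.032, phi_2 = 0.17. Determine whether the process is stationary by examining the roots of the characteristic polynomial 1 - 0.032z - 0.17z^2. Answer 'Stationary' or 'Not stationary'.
\text{Stationary}

The AR(p) characteristic polynomial is P(z) = 1 - 0.032z - 0.17z^2.
Stationarity requires all roots to lie outside the unit circle, i.e. |z| > 1 for every root.
Set 1 + (-0.032) z + (-0.17) z^2 = 0, i.e. a z^2 + b z + c = 0 with a = -0.17, b = -0.032, c = 1.
Discriminant D = b^2 - 4ac = (-0.032)^2 - 4*(-0.17)*1 = 0.001024 - (-0.68) = 0.681024.
D >= 0, so the roots are real: z = (-b +/- sqrt(D)) / (2a) = (0.032 +/- 0.825242) / (-0.34).
  z_1 = (0.032 + 0.825242) / (-0.34) = -2.5213,   |z_1| = 2.5213.
  z_2 = (0.032 - 0.825242) / (-0.34) = 2.3331,   |z_2| = 2.3331.
Moduli of all roots: 2.5213, 2.3331.
All moduli strictly greater than 1? Yes.
Verdict: Stationary.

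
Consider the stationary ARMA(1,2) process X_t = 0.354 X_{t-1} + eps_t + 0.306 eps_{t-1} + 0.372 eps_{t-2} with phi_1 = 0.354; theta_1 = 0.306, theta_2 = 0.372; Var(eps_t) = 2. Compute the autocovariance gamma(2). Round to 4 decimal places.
\gamma(2) = 1.5994

Multiply the model equation by X_{t-k} and take expectations. With theta_0 = psi_0 = 1 and psi_j the MA(infinity) weights, this gives
  gamma(k) - sum_i phi_i gamma(k-i) = c_k,
  c_k = sigma^2 * sum_{j=k..q} theta_j psi_{j-k}   (c_k = 0 for k > q),
using gamma(-m) = gamma(m).
psi-weights needed (psi_j = theta_j + sum_i phi_i psi_{j-i}):
  psi_1 = theta_1 + phi_1 = 0.306 + (0.354) = 0.66
  psi_2 = theta_2 + phi_1 psi_1 = 0.372 + (0.354)(0.66) = 0.60564
Right-hand sides:
  c_0 = sigma^2 (1 + theta_1 psi_1 + theta_2 psi_2) = 2 * (1 + (0.306)(0.66) + (0.372)(0.60564)) = 2 * 1.427258 = 2.854516
  c_1 = sigma^2 (theta_1 + theta_2 psi_1) = 2 * (0.306 + (0.372)(0.66)) = 1.10304
  c_2 = sigma^2 theta_2 = 2 * (0.372) = 0.744
Equations for k = 0 and k = 1 (AR order 1):
  gamma(0) = phi_1 gamma(1) + c_0
  gamma(1) = phi_1 gamma(0) + c_1
Substituting the second into the first: gamma(0) (1 - phi_1^2) = c_0 + phi_1 c_1, so
  gamma(0) = (c_0 + phi_1 c_1) / (1 - phi_1^2) = (2.854516 + (0.354)(1.10304)) / (1 - (0.354)^2) = 3.244992 / 0.874684 = 3.709902.
  gamma(1) = phi_1 gamma(0) + c_1 = (0.354)(3.709902) + (1.10304) = 2.416345.
For k = 2: gamma(2) = phi_1 gamma(1) + c_2
  = (0.354)(2.416345) + (0.744) = 1.599386.
Therefore gamma(2) = 1.5994 (to 4 decimal places).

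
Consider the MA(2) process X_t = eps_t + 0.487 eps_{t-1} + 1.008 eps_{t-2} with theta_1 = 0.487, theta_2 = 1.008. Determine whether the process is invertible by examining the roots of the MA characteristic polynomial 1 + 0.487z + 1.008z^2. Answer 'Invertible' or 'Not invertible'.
\text{Not invertible}

The MA(q) characteristic polynomial is P(z) = 1 + 0.487z + 1.008z^2.
Invertibility requires all roots to lie outside the unit circle, i.e. |z| > 1 for every root.
Set 1 + (0.487) z + (1.008) z^2 = 0, i.e. a z^2 + b z + c = 0 with a = 1.008, b = 0.487, c = 1.
Discriminant D = b^2 - 4ac = (0.487)^2 - 4*(1.008)*1 = 0.237169 - (4.032) = -3.794831.
D < 0, so the roots are the complex-conjugate pair z = (-b +/- i sqrt(-D)) / (2a) = -0.2416 +/- 0.9663i.
For a conjugate pair |z|^2 = z * conj(z) = (product of roots) = c/a = 1/(1.008) = 0.992063, so |z| = sqrt(0.992063) = 0.996 for both roots.
Moduli of all roots: 0.9960, 0.9960.
All moduli strictly greater than 1? No.
Verdict: Not invertible.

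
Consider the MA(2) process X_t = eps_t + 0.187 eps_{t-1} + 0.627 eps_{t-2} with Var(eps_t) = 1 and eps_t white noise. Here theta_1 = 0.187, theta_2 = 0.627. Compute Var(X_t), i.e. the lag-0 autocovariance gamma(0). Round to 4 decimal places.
\gamma(0) = 1.4281

For an MA(q) process X_t = eps_t + sum_i theta_i eps_{t-i} with
Var(eps_t) = sigma^2, the variance is
  gamma(0) = sigma^2 * (1 + sum_i theta_i^2).
  sum_i theta_i^2 = (0.187)^2 + (0.627)^2 = 0.034969 + 0.393129 = 0.428098.
  gamma(0) = 1 * (1 + 0.428098) = 1 * 1.428098 = 1.428098, which rounds to 1.4281.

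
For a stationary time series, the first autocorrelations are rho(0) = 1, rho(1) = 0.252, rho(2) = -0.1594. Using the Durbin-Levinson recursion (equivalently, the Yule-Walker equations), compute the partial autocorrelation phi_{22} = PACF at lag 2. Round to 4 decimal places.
\phi_{22} = -0.2380

The PACF at lag k is phi_{kk}, the last component of the solution
to the Yule-Walker system G_k phi = r_k where
  (G_k)_{ij} = rho(|i - j|), (r_k)_i = rho(i), i,j = 1..k.
Equivalently, Durbin-Levinson gives phi_{kk} iteratively:
  phi_{11} = rho(1)
  phi_{kk} = [rho(k) - sum_{j=1..k-1} phi_{k-1,j} rho(k-j)]
            / [1 - sum_{j=1..k-1} phi_{k-1,j} rho(j)],
  phi_{k,j} = phi_{k-1,j} - phi_{kk} phi_{k-1,k-j},  j = 1..k-1.
Step k = 1:
  phi_11 = rho(1) = 0.252.
Step k = 2:
  phi_22 = [rho(2) - phi_11 rho(1)] / [1 - phi_11 rho(1)] = [-0.1594 - (0.252)(0.252)] / [1 - (0.252)(0.252)]
         = -0.222904 / 0.936496 = -0.238.
Therefore phi_{22} = -0.2380.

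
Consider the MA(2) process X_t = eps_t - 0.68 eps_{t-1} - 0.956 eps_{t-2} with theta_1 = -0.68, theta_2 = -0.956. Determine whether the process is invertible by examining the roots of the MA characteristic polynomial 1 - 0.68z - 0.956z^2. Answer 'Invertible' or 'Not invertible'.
\text{Not invertible}

The MA(q) characteristic polynomial is P(z) = 1 - 0.68z - 0.956z^2.
Invertibility requires all roots to lie outside the unit circle, i.e. |z| > 1 for every root.
Set 1 + (-0.68) z + (-0.956) z^2 = 0, i.e. a z^2 + b z + c = 0 with a = -0.956, b = -0.68, c = 1.
Discriminant D = b^2 - 4ac = (-0.68)^2 - 4*(-0.956)*1 = 0.4624 - (-3.824) = 4.2864.
D >= 0, so the roots are real: z = (-b +/- sqrt(D)) / (2a) = (0.68 +/- 2.070362) / (-1.912).
  z_1 = (0.68 + 2.070362) / (-1.912) = -1.4385,   |z_1| = 1.4385.
  z_2 = (0.68 - 2.070362) / (-1.912) = 0.7272,   |z_2| = 0.7272.
Moduli of all roots: 1.4385, 0.7272.
All moduli strictly greater than 1? No.
Verdict: Not invertible.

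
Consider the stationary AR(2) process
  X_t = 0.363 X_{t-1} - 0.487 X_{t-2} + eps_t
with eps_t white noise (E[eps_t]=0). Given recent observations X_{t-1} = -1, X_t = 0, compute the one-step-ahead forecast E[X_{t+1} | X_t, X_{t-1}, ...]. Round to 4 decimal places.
E[X_{t+1} \mid \mathcal F_t] = 0.4870

For an AR(p) model X_t = c + sum_i phi_i X_{t-i} + eps_t, the
one-step-ahead conditional mean is
  E[X_{t+1} | X_t, ...] = c + sum_i phi_i X_{t+1-i}.
Substitute known values:
  E[X_{t+1} | ...] = (0.363) * (0) + (-0.487) * (-1)
                   = 0.4870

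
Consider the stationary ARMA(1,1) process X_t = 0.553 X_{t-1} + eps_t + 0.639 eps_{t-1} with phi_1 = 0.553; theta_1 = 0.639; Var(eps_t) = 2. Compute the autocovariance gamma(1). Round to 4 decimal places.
\gamma(1) = 4.6478

Multiply the model equation by X_{t-k} and take expectations. With theta_0 = psi_0 = 1 and psi_j the MA(infinity) weights, this gives
  gamma(k) - sum_i phi_i gamma(k-i) = c_k,
  c_k = sigma^2 * sum_{j=k..q} theta_j psi_{j-k}   (c_k = 0 for k > q),
using gamma(-m) = gamma(m).
psi-weights needed (psi_j = theta_j + sum_i phi_i psi_{j-i}):
  psi_1 = theta_1 + phi_1 = 0.639 + (0.553) = 1.192
Right-hand sides:
  c_0 = sigma^2 (1 + theta_1 psi_1) = 2 * (1 + (0.639)(1.192)) = 2 * 1.761688 = 3.523376
  c_1 = sigma^2 theta_1 = 2 * (0.639) = 1.278
  c_2 = 0
Equations for k = 0 and k = 1 (AR order 1):
  gamma(0) = phi_1 gamma(1) + c_0
  gamma(1) = phi_1 gamma(0) + c_1
Substituting the second into the first: gamma(0) (1 - phi_1^2) = c_0 + phi_1 c_1, so
  gamma(0) = (c_0 + phi_1 c_1) / (1 - phi_1^2) = (3.523376 + (0.553)(1.278)) / (1 - (0.553)^2) = 4.23011 / 0.694191 = 6.093582.
  gamma(1) = phi_1 gamma(0) + c_1 = (0.553)(6.093582) + (1.278) = 4.647751.
Therefore gamma(1) = 4.6478 (to 4 decimal places).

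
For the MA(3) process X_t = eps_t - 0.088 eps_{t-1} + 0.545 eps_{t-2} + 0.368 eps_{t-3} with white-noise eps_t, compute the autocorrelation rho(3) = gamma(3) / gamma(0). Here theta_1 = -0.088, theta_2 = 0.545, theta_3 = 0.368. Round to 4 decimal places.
\rho(3) = 0.2555

For an MA(q) process with theta_0 = 1, the autocovariance is
  gamma(k) = sigma^2 * sum_{i=0..q-k} theta_i * theta_{i+k},
and rho(k) = gamma(k) / gamma(0). Sigma^2 cancels.
  numerator   = (1)*(0.368) = 0.368.
  denominator = (1)^2 + (-0.088)^2 + (0.545)^2 + (0.368)^2 = 1.440193.
  rho(3) = 0.368 / 1.440193 = 0.2555.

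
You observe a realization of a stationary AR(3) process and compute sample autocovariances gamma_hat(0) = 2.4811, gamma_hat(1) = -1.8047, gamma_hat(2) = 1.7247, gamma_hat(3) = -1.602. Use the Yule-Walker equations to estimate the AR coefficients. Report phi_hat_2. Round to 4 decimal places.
\hat\phi_{2} = 0.2820

The Yule-Walker equations for an AR(p) process read, in matrix form,
  Gamma_p phi = r_p,   with   (Gamma_p)_{ij} = gamma(|i - j|),
                       (r_p)_i = gamma(i),   i,j = 1..p.
Substitute the sample gammas (Toeplitz matrix and right-hand side of size 3):
  Gamma_p = [[2.4811, -1.8047, 1.7247], [-1.8047, 2.4811, -1.8047], [1.7247, -1.8047, 2.4811]]
  r_p     = [-1.8047, 1.7247, -1.602]
Written out (R1..R3):
  (R1) 2.4811 phi_1 - 1.8047 phi_2 + 1.7247 phi_3 = -1.8047
  (R2) -1.8047 phi_1 + 2.4811 phi_2 - 1.8047 phi_3 = 1.7247
  (R3) 1.7247 phi_1 - 1.8047 phi_2 + 2.4811 phi_3 = -1.602
Gaussian elimination:
  R2 <- R2 - (-1.8047/2.4811) R1 = R2 - (-0.727379) R1:  1.168399 phi_2 - 0.550189 phi_3 = 0.411999
  R3 <- R3 - (1.7247/2.4811) R1 = R3 - (0.695135) R1:  -0.550189 phi_2 + 1.2822 phi_3 = -0.347489
  R3 <- R3 - (-0.550189/1.168399) R2 = R3 - (-0.470892) R2:  1.023121 phi_3 = -0.153482
Back-substitution:
  phi_hat_3 = -0.153482 / 1.023121 = -0.150014
  phi_hat_2 = (0.411999 - (-0.550189)(-0.150014)) / 1.168399 = 0.281978
  phi_hat_1 = (-1.8047 - (-1.8047)(0.281978) - (1.7247)(-0.150014)) / 2.4811 = -0.417994
So phi_hat = [-0.4180, 0.2820, -0.1500].
Therefore phi_hat_2 = 0.2820.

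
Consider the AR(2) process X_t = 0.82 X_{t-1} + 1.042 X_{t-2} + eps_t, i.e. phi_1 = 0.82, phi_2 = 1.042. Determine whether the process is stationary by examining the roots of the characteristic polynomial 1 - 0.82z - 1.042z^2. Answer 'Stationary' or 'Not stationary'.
\text{Not stationary}

The AR(p) characteristic polynomial is P(z) = 1 - 0.82z - 1.042z^2.
Stationarity requires all roots to lie outside the unit circle, i.e. |z| > 1 for every root.
Set 1 + (-0.82) z + (-1.042) z^2 = 0, i.e. a z^2 + b z + c = 0 with a = -1.042, b = -0.82, c = 1.
Discriminant D = b^2 - 4ac = (-0.82)^2 - 4*(-1.042)*1 = 0.6724 - (-4.168) = 4.8404.
D >= 0, so the roots are real: z = (-b +/- sqrt(D)) / (2a) = (0.82 +/- 2.200091) / (-2.084).
  z_1 = (0.82 + 2.200091) / (-2.084) = -1.4492,   |z_1| = 1.4492.
  z_2 = (0.82 - 2.200091) / (-2.084) = 0.6622,   |z_2| = 0.6622.
Moduli of all roots: 1.4492, 0.6622.
All moduli strictly greater than 1? No.
Verdict: Not stationary.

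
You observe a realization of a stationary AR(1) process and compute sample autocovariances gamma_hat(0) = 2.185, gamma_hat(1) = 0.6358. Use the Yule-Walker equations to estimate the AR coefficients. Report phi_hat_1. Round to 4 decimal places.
\hat\phi_{1} = 0.2910

The Yule-Walker equations for an AR(p) process read, in matrix form,
  Gamma_p phi = r_p,   with   (Gamma_p)_{ij} = gamma(|i - j|),
                       (r_p)_i = gamma(i),   i,j = 1..p.
Substitute the sample gammas (Toeplitz matrix and right-hand side of size 1):
  Gamma_p = [[2.185]]
  r_p     = [0.6358]
With p = 1 this is the single equation gamma(0) phi_1 = gamma(1):
  phi_hat_1 = gamma(1) / gamma(0) = 0.6358 / 2.185 = 0.2910.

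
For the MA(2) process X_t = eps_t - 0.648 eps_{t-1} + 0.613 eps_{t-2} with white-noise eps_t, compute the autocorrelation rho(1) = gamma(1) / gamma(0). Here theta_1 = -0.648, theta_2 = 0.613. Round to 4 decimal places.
\rho(1) = -0.5821

For an MA(q) process with theta_0 = 1, the autocovariance is
  gamma(k) = sigma^2 * sum_{i=0..q-k} theta_i * theta_{i+k},
and rho(k) = gamma(k) / gamma(0). Sigma^2 cancels.
  numerator   = (1)*(-0.648) + (-0.648)*(0.613) = -1.045224.
  denominator = (1)^2 + (-0.648)^2 + (0.613)^2 = 1.795673.
  rho(1) = -1.045224 / 1.795673 = -0.5821.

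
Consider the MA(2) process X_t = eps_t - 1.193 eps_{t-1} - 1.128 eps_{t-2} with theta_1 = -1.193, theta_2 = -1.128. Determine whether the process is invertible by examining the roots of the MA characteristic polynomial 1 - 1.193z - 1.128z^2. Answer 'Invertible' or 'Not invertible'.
\text{Not invertible}

The MA(q) characteristic polynomial is P(z) = 1 - 1.193z - 1.128z^2.
Invertibility requires all roots to lie outside the unit circle, i.e. |z| > 1 for every root.
Set 1 + (-1.193) z + (-1.128) z^2 = 0, i.e. a z^2 + b z + c = 0 with a = -1.128, b = -1.193, c = 1.
Discriminant D = b^2 - 4ac = (-1.193)^2 - 4*(-1.128)*1 = 1.423249 - (-4.512) = 5.935249.
D >= 0, so the roots are real: z = (-b +/- sqrt(D)) / (2a) = (1.193 +/- 2.436237) / (-2.256).
  z_1 = (1.193 + 2.436237) / (-2.256) = -1.6087,   |z_1| = 1.6087.
  z_2 = (1.193 - 2.436237) / (-2.256) = 0.5511,   |z_2| = 0.5511.
Moduli of all roots: 1.6087, 0.5511.
All moduli strictly greater than 1? No.
Verdict: Not invertible.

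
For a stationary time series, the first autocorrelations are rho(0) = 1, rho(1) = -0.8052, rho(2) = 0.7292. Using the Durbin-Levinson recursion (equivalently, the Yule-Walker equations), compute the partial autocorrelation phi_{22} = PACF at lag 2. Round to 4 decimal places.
\phi_{22} = 0.2299

The PACF at lag k is phi_{kk}, the last component of the solution
to the Yule-Walker system G_k phi = r_k where
  (G_k)_{ij} = rho(|i - j|), (r_k)_i = rho(i), i,j = 1..k.
Equivalently, Durbin-Levinson gives phi_{kk} iteratively:
  phi_{11} = rho(1)
  phi_{kk} = [rho(k) - sum_{j=1..k-1} phi_{k-1,j} rho(k-j)]
            / [1 - sum_{j=1..k-1} phi_{k-1,j} rho(j)],
  phi_{k,j} = phi_{k-1,j} - phi_{kk} phi_{k-1,k-j},  j = 1..k-1.
Step k = 1:
  phi_11 = rho(1) = -0.8052.
Step k = 2:
  phi_22 = [rho(2) - phi_11 rho(1)] / [1 - phi_11 rho(1)] = [0.7292 - (-0.8052)(-0.8052)] / [1 - (-0.8052)(-0.8052)]
         = 0.08085296 / 0.35165296 = 0.2299.
Therefore phi_{22} = 0.2299.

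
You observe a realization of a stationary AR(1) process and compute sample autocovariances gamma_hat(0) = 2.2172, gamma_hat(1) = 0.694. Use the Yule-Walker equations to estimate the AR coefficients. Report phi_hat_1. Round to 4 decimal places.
\hat\phi_{1} = 0.3130

The Yule-Walker equations for an AR(p) process read, in matrix form,
  Gamma_p phi = r_p,   with   (Gamma_p)_{ij} = gamma(|i - j|),
                       (r_p)_i = gamma(i),   i,j = 1..p.
Substitute the sample gammas (Toeplitz matrix and right-hand side of size 1):
  Gamma_p = [[2.2172]]
  r_p     = [0.694]
With p = 1 this is the single equation gamma(0) phi_1 = gamma(1):
  phi_hat_1 = gamma(1) / gamma(0) = 0.694 / 2.2172 = 0.3130.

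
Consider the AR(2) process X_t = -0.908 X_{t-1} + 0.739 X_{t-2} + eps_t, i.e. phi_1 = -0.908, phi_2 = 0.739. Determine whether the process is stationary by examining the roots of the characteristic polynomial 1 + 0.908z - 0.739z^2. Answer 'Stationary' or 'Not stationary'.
\text{Not stationary}

The AR(p) characteristic polynomial is P(z) = 1 + 0.908z - 0.739z^2.
Stationarity requires all roots to lie outside the unit circle, i.e. |z| > 1 for every root.
Set 1 + (0.908) z + (-0.739) z^2 = 0, i.e. a z^2 + b z + c = 0 with a = -0.739, b = 0.908, c = 1.
Discriminant D = b^2 - 4ac = (0.908)^2 - 4*(-0.739)*1 = 0.824464 - (-2.956) = 3.780464.
D >= 0, so the roots are real: z = (-b +/- sqrt(D)) / (2a) = (-0.908 +/- 1.944342) / (-1.478).
  z_1 = (-0.908 + 1.944342) / (-1.478) = -0.7012,   |z_1| = 0.7012.
  z_2 = (-0.908 - 1.944342) / (-1.478) = 1.9299,   |z_2| = 1.9299.
Moduli of all roots: 0.7012, 1.9299.
All moduli strictly greater than 1? No.
Verdict: Not stationary.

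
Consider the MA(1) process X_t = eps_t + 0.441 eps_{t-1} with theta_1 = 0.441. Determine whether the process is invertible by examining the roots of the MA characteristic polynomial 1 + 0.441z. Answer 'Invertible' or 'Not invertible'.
\text{Invertible}

The MA(q) characteristic polynomial is P(z) = 1 + 0.441z.
Invertibility requires all roots to lie outside the unit circle, i.e. |z| > 1 for every root.
This is linear in z: 1 + (0.441) z = 0  =>  z = -1/(0.441) = -2.267574,  |z| = 2.267574.
Moduli of all roots: 2.2676.
All moduli strictly greater than 1? Yes.
Verdict: Invertible.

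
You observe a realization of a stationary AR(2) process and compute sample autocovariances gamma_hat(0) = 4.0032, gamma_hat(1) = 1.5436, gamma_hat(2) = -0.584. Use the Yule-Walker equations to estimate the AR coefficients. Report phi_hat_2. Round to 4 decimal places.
\hat\phi_{2} = -0.3460

The Yule-Walker equations for an AR(p) process read, in matrix form,
  Gamma_p phi = r_p,   with   (Gamma_p)_{ij} = gamma(|i - j|),
                       (r_p)_i = gamma(i),   i,j = 1..p.
Substitute the sample gammas (Toeplitz matrix and right-hand side of size 2):
  Gamma_p = [[4.0032, 1.5436], [1.5436, 4.0032]]
  r_p     = [1.5436, -0.584]
Written out:
  4.0032 phi_1 + 1.5436 phi_2 = 1.5436
  1.5436 phi_1 + 4.0032 phi_2 = -0.584
Solve by Cramer's rule:
  det = gamma(0)^2 - gamma(1)^2 = (4.0032)^2 - (1.5436)^2 = 16.02561024 - 2.38270096 = 13.64290928
  phi_hat_1 = [gamma(1) gamma(0) - gamma(1) gamma(2)] / det = [(1.5436)(4.0032) - (1.5436)(-0.584)] / 13.64290928 = 7.08080192 / 13.64290928 = 0.519
  phi_hat_2 = [gamma(0) gamma(2) - gamma(1)^2] / det = [(4.0032)(-0.584) - (1.5436)^2] / 13.64290928 = -4.72056976 / 13.64290928 = -0.346
So phi_hat = [0.5190, -0.3460].
Therefore phi_hat_2 = -0.3460.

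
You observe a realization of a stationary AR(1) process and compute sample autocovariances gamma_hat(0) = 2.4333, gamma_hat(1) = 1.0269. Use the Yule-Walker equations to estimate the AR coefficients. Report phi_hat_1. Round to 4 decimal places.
\hat\phi_{1} = 0.4220

The Yule-Walker equations for an AR(p) process read, in matrix form,
  Gamma_p phi = r_p,   with   (Gamma_p)_{ij} = gamma(|i - j|),
                       (r_p)_i = gamma(i),   i,j = 1..p.
Substitute the sample gammas (Toeplitz matrix and right-hand side of size 1):
  Gamma_p = [[2.4333]]
  r_p     = [1.0269]
With p = 1 this is the single equation gamma(0) phi_1 = gamma(1):
  phi_hat_1 = gamma(1) / gamma(0) = 1.0269 / 2.4333 = 0.4220.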